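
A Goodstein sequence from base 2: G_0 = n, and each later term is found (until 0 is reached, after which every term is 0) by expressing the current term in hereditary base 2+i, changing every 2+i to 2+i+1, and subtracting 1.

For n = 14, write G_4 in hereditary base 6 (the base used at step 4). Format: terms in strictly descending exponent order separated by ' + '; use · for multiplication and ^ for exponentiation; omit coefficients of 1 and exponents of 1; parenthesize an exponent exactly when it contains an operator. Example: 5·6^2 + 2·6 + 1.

6^(6 + 1) + 5·6^5 + 5·6^4 + 5·6^3 + 5·6^2 + 5·6 + 5

14 —HB2→ 2^(2 + 1) + 2^2 + 2 —bump→ 3^(3 + 1) + 3^3 + 3 = 111 —(−1)→ 110
110 —HB3→ 3^(3 + 1) + 3^3 + 2 —bump→ 4^(4 + 1) + 4^4 + 2 = 1282 —(−1)→ 1281
1281 —HB4→ 4^(4 + 1) + 4^4 + 1 —bump→ 5^(5 + 1) + 5^5 + 1 = 18751 —(−1)→ 18750
18750 —HB5→ 5^(5 + 1) + 5^5 —bump→ 6^(6 + 1) + 6^6 = 326592 —(−1)→ 326591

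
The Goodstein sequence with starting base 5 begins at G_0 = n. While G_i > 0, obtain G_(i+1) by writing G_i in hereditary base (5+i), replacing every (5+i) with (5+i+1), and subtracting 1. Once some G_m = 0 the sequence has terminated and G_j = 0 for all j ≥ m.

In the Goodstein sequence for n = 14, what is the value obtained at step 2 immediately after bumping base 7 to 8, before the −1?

i=0: 14 = 2·5 + 4 (b=5); 5→6: 2·6 + 4 = 16; 16−1 = 15
i=1: 15 = 2·6 + 3 (b=6); 6→7: 2·7 + 3 = 17; 17−1 = 16
i=2: 16 = 2·7 + 2 (b=7); 7→8: 2·8 + 2 = 18; 18−1 = 17

18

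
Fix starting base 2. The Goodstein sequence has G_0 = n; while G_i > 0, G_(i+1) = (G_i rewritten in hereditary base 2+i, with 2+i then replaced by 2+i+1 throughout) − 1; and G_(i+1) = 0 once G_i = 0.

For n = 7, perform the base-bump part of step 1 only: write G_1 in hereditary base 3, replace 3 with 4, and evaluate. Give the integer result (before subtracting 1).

260

[0] 7 ≡ 2^2 + 2 + 1 (base 2). Lift 3: 31. −1: 30.
[1] 30 ≡ 3^3 + 3 (base 3). Lift 4: 260. −1: 259.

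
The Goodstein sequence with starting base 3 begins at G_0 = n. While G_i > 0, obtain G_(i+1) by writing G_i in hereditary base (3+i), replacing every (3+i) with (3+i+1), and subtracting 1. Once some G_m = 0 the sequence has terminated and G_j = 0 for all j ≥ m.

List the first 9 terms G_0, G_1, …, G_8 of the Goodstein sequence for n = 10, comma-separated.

(0) 10|_3 = 3^2 + 1 ↦ 4^2 + 1|_4 = 17 ⇒ 16
(1) 16|_4 = 4^2 ↦ 5^2|_5 = 25 ⇒ 24
(2) 24|_5 = 4·5 + 4 ↦ 4·6 + 4|_6 = 28 ⇒ 27
(3) 27|_6 = 4·6 + 3 ↦ 4·7 + 3|_7 = 31 ⇒ 30
(4) 30|_7 = 4·7 + 2 ↦ 4·8 + 2|_8 = 34 ⇒ 33
(5) 33|_8 = 4·8 + 1 ↦ 4·9 + 1|_9 = 37 ⇒ 36
(6) 36|_9 = 4·9 ↦ 4·10|_10 = 40 ⇒ 39
(7) 39|_10 = 3·10 + 9 ↦ 3·11 + 9|_11 = 42 ⇒ 41

10, 16, 24, 27, 30, 33, 36, 39, 41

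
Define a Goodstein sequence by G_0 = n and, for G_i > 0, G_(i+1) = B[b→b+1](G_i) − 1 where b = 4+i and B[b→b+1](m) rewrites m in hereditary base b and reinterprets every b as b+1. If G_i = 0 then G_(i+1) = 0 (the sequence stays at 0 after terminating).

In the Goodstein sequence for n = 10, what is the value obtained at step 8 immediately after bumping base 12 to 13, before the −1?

14

base 4: 10 = 2·4 + 2; at 5: 2·5 + 2 = 12; next = 11
base 5: 11 = 2·5 + 1; at 6: 2·6 + 1 = 13; next = 12
base 6: 12 = 2·6; at 7: 2·7 = 14; next = 13
base 7: 13 = 7 + 6; at 8: 8 + 6 = 14; next = 13
base 8: 13 = 8 + 5; at 9: 9 + 5 = 14; next = 13
base 9: 13 = 9 + 4; at 10: 10 + 4 = 14; next = 13
base 10: 13 = 10 + 3; at 11: 11 + 3 = 14; next = 13
base 11: 13 = 11 + 2; at 12: 12 + 2 = 14; next = 13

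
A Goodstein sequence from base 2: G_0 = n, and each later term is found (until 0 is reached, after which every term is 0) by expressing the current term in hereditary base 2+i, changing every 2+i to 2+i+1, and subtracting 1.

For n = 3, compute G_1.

3

i=0: 3 = 2 + 1 (b=2); 2→3: 3 + 1 = 4; 4−1 = 3
i=1: 3 = 3 (b=3); 3→4: 4 = 4; 4−1 = 3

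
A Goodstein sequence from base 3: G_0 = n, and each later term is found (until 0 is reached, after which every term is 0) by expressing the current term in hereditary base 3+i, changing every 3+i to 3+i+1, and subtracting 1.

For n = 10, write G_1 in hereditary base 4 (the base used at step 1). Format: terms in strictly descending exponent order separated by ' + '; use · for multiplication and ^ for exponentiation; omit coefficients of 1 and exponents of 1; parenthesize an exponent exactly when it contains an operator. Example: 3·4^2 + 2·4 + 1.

G_0=10  [base 3] 3^2 + 1  →[3↦4]→  4^2 + 1 = 17  −1 ⇒ G_1=16
G_1=16  [base 4] 4^2  →[4↦5]→  5^2 = 25  −1 ⇒ G_2=24

4^2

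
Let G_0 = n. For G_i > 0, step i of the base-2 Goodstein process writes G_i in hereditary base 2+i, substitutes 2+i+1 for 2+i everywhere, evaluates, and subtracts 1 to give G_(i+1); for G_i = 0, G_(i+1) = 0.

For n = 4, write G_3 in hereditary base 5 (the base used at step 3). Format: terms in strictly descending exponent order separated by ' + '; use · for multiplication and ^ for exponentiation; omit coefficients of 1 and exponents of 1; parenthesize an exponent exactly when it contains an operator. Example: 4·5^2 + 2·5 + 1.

G_0 = 4. HB_2(4) = 2^2. Bump = 27. G_1 = 26.
G_1 = 26. HB_3(26) = 2·3^2 + 2·3 + 2. Bump = 42. G_2 = 41.
G_2 = 41. HB_4(41) = 2·4^2 + 2·4 + 1. Bump = 61. G_3 = 60.

2·5^2 + 2·5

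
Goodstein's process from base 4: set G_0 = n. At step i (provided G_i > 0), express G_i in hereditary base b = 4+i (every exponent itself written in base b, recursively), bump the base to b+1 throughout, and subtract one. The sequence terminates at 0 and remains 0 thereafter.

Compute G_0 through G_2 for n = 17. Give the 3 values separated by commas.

17, 25, 35

[0] 17 ≡ 4^2 + 1 (base 4). Lift 5: 26. −1: 25.
[1] 25 ≡ 5^2 (base 5). Lift 6: 36. −1: 35.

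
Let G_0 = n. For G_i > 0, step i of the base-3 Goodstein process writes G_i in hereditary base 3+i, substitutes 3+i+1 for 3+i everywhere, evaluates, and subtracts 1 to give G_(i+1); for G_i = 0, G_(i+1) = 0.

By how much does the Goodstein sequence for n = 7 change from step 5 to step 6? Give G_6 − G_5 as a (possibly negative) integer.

7 —HB3→ 2·3 + 1 —bump→ 2·4 + 1 = 9 —(−1)→ 8
8 —HB4→ 2·4 —bump→ 2·5 = 10 —(−1)→ 9
9 —HB5→ 5 + 4 —bump→ 6 + 4 = 10 —(−1)→ 9
9 —HB6→ 6 + 3 —bump→ 7 + 3 = 10 —(−1)→ 9
9 —HB7→ 7 + 2 —bump→ 8 + 2 = 10 —(−1)→ 9
9 —HB8→ 8 + 1 —bump→ 9 + 1 = 10 —(−1)→ 9

0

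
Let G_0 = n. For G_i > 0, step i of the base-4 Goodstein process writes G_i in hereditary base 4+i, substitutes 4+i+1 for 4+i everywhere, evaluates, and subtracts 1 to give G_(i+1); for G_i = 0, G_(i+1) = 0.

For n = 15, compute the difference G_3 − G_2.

2

G_0=15  [base 4] 3·4 + 3  →[4↦5]→  3·5 + 3 = 18  −1 ⇒ G_1=17
G_1=17  [base 5] 3·5 + 2  →[5↦6]→  3·6 + 2 = 20  −1 ⇒ G_2=19
G_2=19  [base 6] 3·6 + 1  →[6↦7]→  3·7 + 1 = 22  −1 ⇒ G_3=21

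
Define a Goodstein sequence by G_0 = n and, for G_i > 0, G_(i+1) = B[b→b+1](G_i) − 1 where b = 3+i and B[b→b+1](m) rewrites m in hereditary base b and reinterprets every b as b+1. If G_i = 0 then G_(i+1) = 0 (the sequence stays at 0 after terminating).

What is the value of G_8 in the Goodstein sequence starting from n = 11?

55

base 3: 11 = 3^2 + 2; at 4: 4^2 + 2 = 18; next = 17
base 4: 17 = 4^2 + 1; at 5: 5^2 + 1 = 26; next = 25
base 5: 25 = 5^2; at 6: 6^2 = 36; next = 35
base 6: 35 = 5·6 + 5; at 7: 5·7 + 5 = 40; next = 39
base 7: 39 = 5·7 + 4; at 8: 5·8 + 4 = 44; next = 43
base 8: 43 = 5·8 + 3; at 9: 5·9 + 3 = 48; next = 47
base 9: 47 = 5·9 + 2; at 10: 5·10 + 2 = 52; next = 51
base 10: 51 = 5·10 + 1; at 11: 5·11 + 1 = 56; next = 55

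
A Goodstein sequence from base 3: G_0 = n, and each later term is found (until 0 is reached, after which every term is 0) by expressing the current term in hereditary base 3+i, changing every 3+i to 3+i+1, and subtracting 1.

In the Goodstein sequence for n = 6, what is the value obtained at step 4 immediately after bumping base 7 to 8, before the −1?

G_0 = 6. HB_3(6) = 2·3. Bump = 8. G_1 = 7.
G_1 = 7. HB_4(7) = 4 + 3. Bump = 8. G_2 = 7.
G_2 = 7. HB_5(7) = 5 + 2. Bump = 8. G_3 = 7.
G_3 = 7. HB_6(7) = 6 + 1. Bump = 8. G_4 = 7.
G_4 = 7. HB_7(7) = 7. Bump = 8. G_5 = 7.

8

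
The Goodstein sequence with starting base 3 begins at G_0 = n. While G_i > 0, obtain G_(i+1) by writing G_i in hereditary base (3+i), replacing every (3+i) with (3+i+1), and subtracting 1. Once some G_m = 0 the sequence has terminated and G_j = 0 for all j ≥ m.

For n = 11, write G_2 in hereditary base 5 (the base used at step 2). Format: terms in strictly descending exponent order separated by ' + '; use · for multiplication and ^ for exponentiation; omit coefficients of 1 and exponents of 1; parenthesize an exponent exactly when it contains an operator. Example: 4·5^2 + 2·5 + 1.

G_0 = 11. HB_3(11) = 3^2 + 2. Bump = 18. G_1 = 17.
G_1 = 17. HB_4(17) = 4^2 + 1. Bump = 26. G_2 = 25.
G_2 = 25. HB_5(25) = 5^2. Bump = 36. G_3 = 35.

5^2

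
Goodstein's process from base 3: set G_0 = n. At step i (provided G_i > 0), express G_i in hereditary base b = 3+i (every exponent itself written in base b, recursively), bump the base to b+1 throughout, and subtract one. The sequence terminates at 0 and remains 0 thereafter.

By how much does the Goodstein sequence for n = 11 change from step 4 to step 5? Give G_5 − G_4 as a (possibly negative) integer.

4

(0) 11|_3 = 3^2 + 2 ↦ 4^2 + 2|_4 = 18 ⇒ 17
(1) 17|_4 = 4^2 + 1 ↦ 5^2 + 1|_5 = 26 ⇒ 25
(2) 25|_5 = 5^2 ↦ 6^2|_6 = 36 ⇒ 35
(3) 35|_6 = 5·6 + 5 ↦ 5·7 + 5|_7 = 40 ⇒ 39
(4) 39|_7 = 5·7 + 4 ↦ 5·8 + 4|_8 = 44 ⇒ 43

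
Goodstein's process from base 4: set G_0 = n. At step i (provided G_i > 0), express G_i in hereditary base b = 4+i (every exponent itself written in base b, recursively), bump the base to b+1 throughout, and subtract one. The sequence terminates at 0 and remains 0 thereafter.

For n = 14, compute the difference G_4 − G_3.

step 0: 14 = 3·4 + 2; sub 5 for 4: 3·5 + 2; = 17; G_1 = 17−1 = 16
step 1: 16 = 3·5 + 1; sub 6 for 5: 3·6 + 1; = 19; G_2 = 19−1 = 18
step 2: 18 = 3·6; sub 7 for 6: 3·7; = 21; G_3 = 21−1 = 20
step 3: 20 = 2·7 + 6; sub 8 for 7: 2·8 + 6; = 22; G_4 = 22−1 = 21

1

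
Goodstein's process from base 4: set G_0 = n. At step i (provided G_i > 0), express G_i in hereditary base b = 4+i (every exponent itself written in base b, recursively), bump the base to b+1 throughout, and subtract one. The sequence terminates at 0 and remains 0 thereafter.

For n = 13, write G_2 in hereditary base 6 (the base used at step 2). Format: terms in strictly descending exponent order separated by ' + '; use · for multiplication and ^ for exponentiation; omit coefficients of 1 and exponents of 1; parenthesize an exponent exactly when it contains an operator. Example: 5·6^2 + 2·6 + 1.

2·6 + 5

13 —HB4→ 3·4 + 1 —bump→ 3·5 + 1 = 16 —(−1)→ 15
15 —HB5→ 3·5 —bump→ 3·6 = 18 —(−1)→ 17
17 —HB6→ 2·6 + 5 —bump→ 2·7 + 5 = 19 —(−1)→ 18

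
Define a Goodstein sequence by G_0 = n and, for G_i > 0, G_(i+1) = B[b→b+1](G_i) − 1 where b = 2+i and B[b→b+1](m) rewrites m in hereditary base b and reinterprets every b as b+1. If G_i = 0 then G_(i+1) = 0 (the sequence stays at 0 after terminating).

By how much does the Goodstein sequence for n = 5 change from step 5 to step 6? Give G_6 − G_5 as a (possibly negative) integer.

i=0: 5 = 2^2 + 1 (b=2); 2→3: 3^3 + 1 = 28; 28−1 = 27
i=1: 27 = 3^3 (b=3); 3→4: 4^4 = 256; 256−1 = 255
i=2: 255 = 3·4^3 + 3·4^2 + 3·4 + 3 (b=4); 4→5: 3·5^3 + 3·5^2 + 3·5 + 3 = 468; 468−1 = 467
i=3: 467 = 3·5^3 + 3·5^2 + 3·5 + 2 (b=5); 5→6: 3·6^3 + 3·6^2 + 3·6 + 2 = 776; 776−1 = 775
i=4: 775 = 3·6^3 + 3·6^2 + 3·6 + 1 (b=6); 6→7: 3·7^3 + 3·7^2 + 3·7 + 1 = 1198; 1198−1 = 1197
i=5: 1197 = 3·7^3 + 3·7^2 + 3·7 (b=7); 7→8: 3·8^3 + 3·8^2 + 3·8 = 1752; 1752−1 = 1751

554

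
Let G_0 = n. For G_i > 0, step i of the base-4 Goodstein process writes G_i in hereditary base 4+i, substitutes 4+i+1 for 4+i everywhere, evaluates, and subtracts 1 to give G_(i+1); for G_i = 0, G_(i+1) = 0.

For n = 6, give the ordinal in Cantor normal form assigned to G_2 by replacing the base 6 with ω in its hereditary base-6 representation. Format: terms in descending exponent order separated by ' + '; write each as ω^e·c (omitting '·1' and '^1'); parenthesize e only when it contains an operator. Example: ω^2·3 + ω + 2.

ω

step 0: 6 = 4 + 2; sub 5 for 4: 5 + 2; = 7; G_1 = 7−1 = 6
step 1: 6 = 5 + 1; sub 6 for 5: 6 + 1; = 7; G_2 = 7−1 = 6
step 2: 6 = 6; sub 7 for 6: 7; = 7; G_3 = 7−1 = 6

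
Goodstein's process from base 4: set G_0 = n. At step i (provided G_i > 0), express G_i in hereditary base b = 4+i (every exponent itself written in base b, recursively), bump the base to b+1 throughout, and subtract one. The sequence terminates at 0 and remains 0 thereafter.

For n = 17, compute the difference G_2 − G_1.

G_0=17  [base 4] 4^2 + 1  →[4↦5]→  5^2 + 1 = 26  −1 ⇒ G_1=25
G_1=25  [base 5] 5^2  →[5↦6]→  6^2 = 36  −1 ⇒ G_2=35

10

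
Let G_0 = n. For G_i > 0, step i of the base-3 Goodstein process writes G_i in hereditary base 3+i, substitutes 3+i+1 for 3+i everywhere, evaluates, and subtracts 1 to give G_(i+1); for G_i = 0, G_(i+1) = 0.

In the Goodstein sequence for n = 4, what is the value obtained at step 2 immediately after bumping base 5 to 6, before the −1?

G_0=4  [base 3] 3 + 1  →[3↦4]→  4 + 1 = 5  −1 ⇒ G_1=4
G_1=4  [base 4] 4  →[4↦5]→  5 = 5  −1 ⇒ G_2=4
G_2=4  [base 5] 4  →[5↦6]→  4 = 4  −1 ⇒ G_3=3

4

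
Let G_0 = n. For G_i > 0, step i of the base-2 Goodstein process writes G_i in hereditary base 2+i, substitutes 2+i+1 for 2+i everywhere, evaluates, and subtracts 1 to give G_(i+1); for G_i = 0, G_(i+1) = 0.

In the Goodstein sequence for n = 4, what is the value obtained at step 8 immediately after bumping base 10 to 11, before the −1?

254

base 2: 4 = 2^2; at 3: 3^3 = 27; next = 26
base 3: 26 = 2·3^2 + 2·3 + 2; at 4: 2·4^2 + 2·4 + 2 = 42; next = 41
base 4: 41 = 2·4^2 + 2·4 + 1; at 5: 2·5^2 + 2·5 + 1 = 61; next = 60
base 5: 60 = 2·5^2 + 2·5; at 6: 2·6^2 + 2·6 = 84; next = 83
base 6: 83 = 2·6^2 + 6 + 5; at 7: 2·7^2 + 7 + 5 = 110; next = 109
base 7: 109 = 2·7^2 + 7 + 4; at 8: 2·8^2 + 8 + 4 = 140; next = 139
base 8: 139 = 2·8^2 + 8 + 3; at 9: 2·9^2 + 9 + 3 = 174; next = 173
base 9: 173 = 2·9^2 + 9 + 2; at 10: 2·10^2 + 10 + 2 = 212; next = 211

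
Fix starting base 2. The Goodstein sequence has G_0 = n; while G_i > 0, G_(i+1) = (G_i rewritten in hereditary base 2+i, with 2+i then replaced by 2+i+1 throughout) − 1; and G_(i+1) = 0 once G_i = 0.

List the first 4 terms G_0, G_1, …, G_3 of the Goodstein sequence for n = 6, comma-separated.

6, 29, 257, 3125

[0] 6 ≡ 2^2 + 2 (base 2). Lift 3: 30. −1: 29.
[1] 29 ≡ 3^3 + 2 (base 3). Lift 4: 258. −1: 257.
[2] 257 ≡ 4^4 + 1 (base 4). Lift 5: 3126. −1: 3125.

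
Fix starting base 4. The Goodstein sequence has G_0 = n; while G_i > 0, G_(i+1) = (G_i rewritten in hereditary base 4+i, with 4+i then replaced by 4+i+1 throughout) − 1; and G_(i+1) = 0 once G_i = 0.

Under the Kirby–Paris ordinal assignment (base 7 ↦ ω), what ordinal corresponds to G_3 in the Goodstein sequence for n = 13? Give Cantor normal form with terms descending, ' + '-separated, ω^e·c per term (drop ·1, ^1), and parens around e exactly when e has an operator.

ω·2 + 4

G_0 = 13. HB_4(13) = 3·4 + 1. Bump = 16. G_1 = 15.
G_1 = 15. HB_5(15) = 3·5. Bump = 18. G_2 = 17.
G_2 = 17. HB_6(17) = 2·6 + 5. Bump = 19. G_3 = 18.
G_3 = 18. HB_7(18) = 2·7 + 4. Bump = 20. G_4 = 19.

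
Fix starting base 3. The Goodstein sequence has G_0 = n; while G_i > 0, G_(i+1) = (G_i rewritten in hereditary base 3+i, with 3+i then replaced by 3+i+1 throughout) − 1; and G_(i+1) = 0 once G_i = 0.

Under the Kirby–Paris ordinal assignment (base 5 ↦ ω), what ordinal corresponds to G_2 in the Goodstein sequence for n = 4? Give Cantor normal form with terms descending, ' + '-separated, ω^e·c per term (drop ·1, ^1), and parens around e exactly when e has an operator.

4 —HB3→ 3 + 1 —bump→ 4 + 1 = 5 —(−1)→ 4
4 —HB4→ 4 —bump→ 5 = 5 —(−1)→ 4

4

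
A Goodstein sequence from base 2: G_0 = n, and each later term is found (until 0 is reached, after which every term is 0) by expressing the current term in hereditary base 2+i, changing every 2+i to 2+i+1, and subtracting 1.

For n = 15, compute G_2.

1283

[0] 15 ≡ 2^(2 + 1) + 2^2 + 2 + 1 (base 2). Lift 3: 112. −1: 111.
[1] 111 ≡ 3^(3 + 1) + 3^3 + 3 (base 3). Lift 4: 1284. −1: 1283.
[2] 1283 ≡ 4^(4 + 1) + 4^4 + 3 (base 4). Lift 5: 18753. −1: 18752.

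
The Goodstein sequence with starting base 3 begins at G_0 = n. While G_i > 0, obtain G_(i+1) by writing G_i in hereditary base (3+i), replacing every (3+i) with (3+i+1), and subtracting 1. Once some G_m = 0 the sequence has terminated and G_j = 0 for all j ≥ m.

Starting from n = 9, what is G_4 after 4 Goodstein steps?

i=0: 9 = 3^2 (b=3); 3→4: 4^2 = 16; 16−1 = 15
i=1: 15 = 3·4 + 3 (b=4); 4→5: 3·5 + 3 = 18; 18−1 = 17
i=2: 17 = 3·5 + 2 (b=5); 5→6: 3·6 + 2 = 20; 20−1 = 19
i=3: 19 = 3·6 + 1 (b=6); 6→7: 3·7 + 1 = 22; 22−1 = 21
i=4: 21 = 3·7 (b=7); 7→8: 3·8 = 24; 24−1 = 23

21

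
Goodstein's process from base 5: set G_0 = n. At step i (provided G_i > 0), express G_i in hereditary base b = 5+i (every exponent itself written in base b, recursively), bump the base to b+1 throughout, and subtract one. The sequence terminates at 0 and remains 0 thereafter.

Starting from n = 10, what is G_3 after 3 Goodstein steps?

11

[0] 10 ≡ 2·5 (base 5). Lift 6: 12. −1: 11.
[1] 11 ≡ 6 + 5 (base 6). Lift 7: 12. −1: 11.
[2] 11 ≡ 7 + 4 (base 7). Lift 8: 12. −1: 11.
[3] 11 ≡ 8 + 3 (base 8). Lift 9: 12. −1: 11.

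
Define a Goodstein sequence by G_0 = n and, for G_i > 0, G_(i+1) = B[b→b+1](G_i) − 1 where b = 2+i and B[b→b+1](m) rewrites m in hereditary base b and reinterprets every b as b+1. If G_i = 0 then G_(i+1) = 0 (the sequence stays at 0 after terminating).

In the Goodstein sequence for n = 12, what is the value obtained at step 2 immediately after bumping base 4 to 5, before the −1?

15686

12 —HB2→ 2^(2 + 1) + 2^2 —bump→ 3^(3 + 1) + 3^3 = 108 —(−1)→ 107
107 —HB3→ 3^(3 + 1) + 2·3^2 + 2·3 + 2 —bump→ 4^(4 + 1) + 2·4^2 + 2·4 + 2 = 1066 —(−1)→ 1065
1065 —HB4→ 4^(4 + 1) + 2·4^2 + 2·4 + 1 —bump→ 5^(5 + 1) + 2·5^2 + 2·5 + 1 = 15686 —(−1)→ 15685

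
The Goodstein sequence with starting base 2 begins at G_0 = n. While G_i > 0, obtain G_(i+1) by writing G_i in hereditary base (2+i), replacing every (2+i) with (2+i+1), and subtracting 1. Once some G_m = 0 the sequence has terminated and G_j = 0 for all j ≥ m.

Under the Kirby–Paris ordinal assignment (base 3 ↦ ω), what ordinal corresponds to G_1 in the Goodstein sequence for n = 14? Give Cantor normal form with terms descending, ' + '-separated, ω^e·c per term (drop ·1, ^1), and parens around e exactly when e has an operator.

i=0: 14 = 2^(2 + 1) + 2^2 + 2 (b=2); 2→3: 3^(3 + 1) + 3^3 + 3 = 111; 111−1 = 110
i=1: 110 = 3^(3 + 1) + 3^3 + 2 (b=3); 3→4: 4^(4 + 1) + 4^4 + 2 = 1282; 1282−1 = 1281

ω^(ω + 1) + ω^ω + 2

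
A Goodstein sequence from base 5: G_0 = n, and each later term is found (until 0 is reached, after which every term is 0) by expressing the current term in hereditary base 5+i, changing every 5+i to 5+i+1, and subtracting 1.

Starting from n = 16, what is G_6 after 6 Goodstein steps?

24

16 —HB5→ 3·5 + 1 —bump→ 3·6 + 1 = 19 —(−1)→ 18
18 —HB6→ 3·6 —bump→ 3·7 = 21 —(−1)→ 20
20 —HB7→ 2·7 + 6 —bump→ 2·8 + 6 = 22 —(−1)→ 21
21 —HB8→ 2·8 + 5 —bump→ 2·9 + 5 = 23 —(−1)→ 22
22 —HB9→ 2·9 + 4 —bump→ 2·10 + 4 = 24 —(−1)→ 23
23 —HB10→ 2·10 + 3 —bump→ 2·11 + 3 = 25 —(−1)→ 24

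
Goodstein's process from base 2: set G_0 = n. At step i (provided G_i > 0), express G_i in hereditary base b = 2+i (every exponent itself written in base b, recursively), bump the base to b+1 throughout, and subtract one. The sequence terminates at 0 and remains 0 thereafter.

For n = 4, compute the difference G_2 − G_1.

15

G_0=4  [base 2] 2^2  →[2↦3]→  3^3 = 27  −1 ⇒ G_1=26
G_1=26  [base 3] 2·3^2 + 2·3 + 2  →[3↦4]→  2·4^2 + 2·4 + 2 = 42  −1 ⇒ G_2=41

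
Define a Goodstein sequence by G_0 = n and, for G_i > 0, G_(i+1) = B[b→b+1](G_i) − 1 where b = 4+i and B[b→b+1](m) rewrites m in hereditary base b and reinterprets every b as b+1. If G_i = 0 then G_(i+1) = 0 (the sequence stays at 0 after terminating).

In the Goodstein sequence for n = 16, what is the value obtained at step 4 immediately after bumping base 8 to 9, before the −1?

37

G_0 = 16. HB_4(16) = 4^2. Bump = 25. G_1 = 24.
G_1 = 24. HB_5(24) = 4·5 + 4. Bump = 28. G_2 = 27.
G_2 = 27. HB_6(27) = 4·6 + 3. Bump = 31. G_3 = 30.
G_3 = 30. HB_7(30) = 4·7 + 2. Bump = 34. G_4 = 33.
G_4 = 33. HB_8(33) = 4·8 + 1. Bump = 37. G_5 = 36.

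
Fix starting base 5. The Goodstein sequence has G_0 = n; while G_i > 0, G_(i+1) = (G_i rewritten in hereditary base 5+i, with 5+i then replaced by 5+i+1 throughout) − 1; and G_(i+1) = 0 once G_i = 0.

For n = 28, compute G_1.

38

28 —HB5→ 5^2 + 3 —bump→ 6^2 + 3 = 39 —(−1)→ 38
38 —HB6→ 6^2 + 2 —bump→ 7^2 + 2 = 51 —(−1)→ 50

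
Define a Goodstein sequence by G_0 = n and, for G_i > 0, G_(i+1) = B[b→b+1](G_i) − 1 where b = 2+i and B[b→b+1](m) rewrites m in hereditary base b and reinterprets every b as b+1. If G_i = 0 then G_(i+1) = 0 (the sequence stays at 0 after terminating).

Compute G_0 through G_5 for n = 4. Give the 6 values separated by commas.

4, 26, 41, 60, 83, 109

G_0 = 4. HB_2(4) = 2^2. Bump = 27. G_1 = 26.
G_1 = 26. HB_3(26) = 2·3^2 + 2·3 + 2. Bump = 42. G_2 = 41.
G_2 = 41. HB_4(41) = 2·4^2 + 2·4 + 1. Bump = 61. G_3 = 60.
G_3 = 60. HB_5(60) = 2·5^2 + 2·5. Bump = 84. G_4 = 83.
G_4 = 83. HB_6(83) = 2·6^2 + 6 + 5. Bump = 110. G_5 = 109.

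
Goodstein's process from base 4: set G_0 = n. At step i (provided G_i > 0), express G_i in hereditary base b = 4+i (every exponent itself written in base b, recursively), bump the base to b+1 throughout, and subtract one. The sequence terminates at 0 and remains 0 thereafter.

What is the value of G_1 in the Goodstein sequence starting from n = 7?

(0) 7|_4 = 4 + 3 ↦ 5 + 3|_5 = 8 ⇒ 7
(1) 7|_5 = 5 + 2 ↦ 6 + 2|_6 = 8 ⇒ 7

7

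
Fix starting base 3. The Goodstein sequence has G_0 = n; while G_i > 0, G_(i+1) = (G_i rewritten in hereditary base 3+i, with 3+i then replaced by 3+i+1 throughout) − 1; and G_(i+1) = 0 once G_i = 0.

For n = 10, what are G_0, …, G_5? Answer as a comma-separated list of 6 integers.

10, 16, 24, 27, 30, 33

[0] 10 ≡ 3^2 + 1 (base 3). Lift 4: 17. −1: 16.
[1] 16 ≡ 4^2 (base 4). Lift 5: 25. −1: 24.
[2] 24 ≡ 4·5 + 4 (base 5). Lift 6: 28. −1: 27.
[3] 27 ≡ 4·6 + 3 (base 6). Lift 7: 31. −1: 30.
[4] 30 ≡ 4·7 + 2 (base 7). Lift 8: 34. −1: 33.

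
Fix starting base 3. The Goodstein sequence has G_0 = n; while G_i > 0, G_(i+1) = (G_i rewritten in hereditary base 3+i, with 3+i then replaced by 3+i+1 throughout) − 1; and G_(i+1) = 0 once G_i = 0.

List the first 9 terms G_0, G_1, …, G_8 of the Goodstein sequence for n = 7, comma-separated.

7, 8, 9, 9, 9, 9, 9, 9, 8

step 0: 7 = 2·3 + 1; sub 4 for 3: 2·4 + 1; = 9; G_1 = 9−1 = 8
step 1: 8 = 2·4; sub 5 for 4: 2·5; = 10; G_2 = 10−1 = 9
step 2: 9 = 5 + 4; sub 6 for 5: 6 + 4; = 10; G_3 = 10−1 = 9
step 3: 9 = 6 + 3; sub 7 for 6: 7 + 3; = 10; G_4 = 10−1 = 9
step 4: 9 = 7 + 2; sub 8 for 7: 8 + 2; = 10; G_5 = 10−1 = 9
step 5: 9 = 8 + 1; sub 9 for 8: 9 + 1; = 10; G_6 = 10−1 = 9
step 6: 9 = 9; sub 10 for 9: 10; = 10; G_7 = 10−1 = 9
step 7: 9 = 9; sub 11 for 10: 9; = 9; G_8 = 9−1 = 8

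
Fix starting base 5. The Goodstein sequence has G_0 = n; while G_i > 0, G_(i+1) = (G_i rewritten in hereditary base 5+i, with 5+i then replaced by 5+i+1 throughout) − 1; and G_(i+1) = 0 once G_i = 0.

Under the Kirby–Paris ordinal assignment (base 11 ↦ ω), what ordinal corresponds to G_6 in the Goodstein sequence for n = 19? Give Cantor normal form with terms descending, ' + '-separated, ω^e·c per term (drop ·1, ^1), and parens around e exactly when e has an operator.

G_0 = 19. HB_5(19) = 3·5 + 4. Bump = 22. G_1 = 21.
G_1 = 21. HB_6(21) = 3·6 + 3. Bump = 24. G_2 = 23.
G_2 = 23. HB_7(23) = 3·7 + 2. Bump = 26. G_3 = 25.
G_3 = 25. HB_8(25) = 3·8 + 1. Bump = 28. G_4 = 27.
G_4 = 27. HB_9(27) = 3·9. Bump = 30. G_5 = 29.
G_5 = 29. HB_10(29) = 2·10 + 9. Bump = 31. G_6 = 30.

ω·2 + 8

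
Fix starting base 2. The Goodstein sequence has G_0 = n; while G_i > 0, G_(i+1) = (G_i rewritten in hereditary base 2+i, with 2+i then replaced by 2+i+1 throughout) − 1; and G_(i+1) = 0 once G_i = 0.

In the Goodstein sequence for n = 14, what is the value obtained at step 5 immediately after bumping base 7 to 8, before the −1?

(0) 14|_2 = 2^(2 + 1) + 2^2 + 2 ↦ 3^(3 + 1) + 3^3 + 3|_3 = 111 ⇒ 110
(1) 110|_3 = 3^(3 + 1) + 3^3 + 2 ↦ 4^(4 + 1) + 4^4 + 2|_4 = 1282 ⇒ 1281
(2) 1281|_4 = 4^(4 + 1) + 4^4 + 1 ↦ 5^(5 + 1) + 5^5 + 1|_5 = 18751 ⇒ 18750
(3) 18750|_5 = 5^(5 + 1) + 5^5 ↦ 6^(6 + 1) + 6^6|_6 = 326592 ⇒ 326591
(4) 326591|_6 = 6^(6 + 1) + 5·6^5 + 5·6^4 + 5·6^3 + 5·6^2 + 5·6 + 5 ↦ 7^(7 + 1) + 5·7^5 + 5·7^4 + 5·7^3 + 5·7^2 + 5·7 + 5|_7 = 5862841 ⇒ 5862840
(5) 5862840|_7 = 7^(7 + 1) + 5·7^5 + 5·7^4 + 5·7^3 + 5·7^2 + 5·7 + 4 ↦ 8^(8 + 1) + 5·8^5 + 5·8^4 + 5·8^3 + 5·8^2 + 5·8 + 4|_8 = 134404972 ⇒ 134404971

134404972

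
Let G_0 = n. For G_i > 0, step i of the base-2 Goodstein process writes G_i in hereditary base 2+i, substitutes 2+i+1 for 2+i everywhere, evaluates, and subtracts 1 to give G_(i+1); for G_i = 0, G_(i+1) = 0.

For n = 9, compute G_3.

G_0=9  [base 2] 2^(2 + 1) + 1  →[2↦3]→  3^(3 + 1) + 1 = 82  −1 ⇒ G_1=81
G_1=81  [base 3] 3^(3 + 1)  →[3↦4]→  4^(4 + 1) = 1024  −1 ⇒ G_2=1023
G_2=1023  [base 4] 3·4^4 + 3·4^3 + 3·4^2 + 3·4 + 3  →[4↦5]→  3·5^5 + 3·5^3 + 3·5^2 + 3·5 + 3 = 9843  −1 ⇒ G_3=9842
G_3=9842  [base 5] 3·5^5 + 3·5^3 + 3·5^2 + 3·5 + 2  →[5↦6]→  3·6^6 + 3·6^3 + 3·6^2 + 3·6 + 2 = 140744  −1 ⇒ G_4=140743

9842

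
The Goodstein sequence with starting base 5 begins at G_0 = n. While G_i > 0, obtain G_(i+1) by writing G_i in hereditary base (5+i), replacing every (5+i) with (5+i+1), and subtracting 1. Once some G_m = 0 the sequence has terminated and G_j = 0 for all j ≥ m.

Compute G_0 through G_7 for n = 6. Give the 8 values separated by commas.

6, 6, 6, 5, 4, 3, 2, 1

step 0: 6 = 5 + 1; sub 6 for 5: 6 + 1; = 7; G_1 = 7−1 = 6
step 1: 6 = 6; sub 7 for 6: 7; = 7; G_2 = 7−1 = 6
step 2: 6 = 6; sub 8 for 7: 6; = 6; G_3 = 6−1 = 5
step 3: 5 = 5; sub 9 for 8: 5; = 5; G_4 = 5−1 = 4
step 4: 4 = 4; sub 10 for 9: 4; = 4; G_5 = 4−1 = 3
step 5: 3 = 3; sub 11 for 10: 3; = 3; G_6 = 3−1 = 2
step 6: 2 = 2; sub 12 for 11: 2; = 2; G_7 = 2−1 = 1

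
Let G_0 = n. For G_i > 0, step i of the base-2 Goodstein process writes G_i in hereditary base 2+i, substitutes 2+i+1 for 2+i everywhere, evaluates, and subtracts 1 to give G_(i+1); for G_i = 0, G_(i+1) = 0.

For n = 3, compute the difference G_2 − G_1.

3 —HB2→ 2 + 1 —bump→ 3 + 1 = 4 —(−1)→ 3
3 —HB3→ 3 —bump→ 4 = 4 —(−1)→ 3

0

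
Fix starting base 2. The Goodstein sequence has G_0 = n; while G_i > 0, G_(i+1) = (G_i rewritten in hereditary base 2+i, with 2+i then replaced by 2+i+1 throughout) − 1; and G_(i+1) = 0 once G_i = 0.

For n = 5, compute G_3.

467

(0) 5|_2 = 2^2 + 1 ↦ 3^3 + 1|_3 = 28 ⇒ 27
(1) 27|_3 = 3^3 ↦ 4^4|_4 = 256 ⇒ 255
(2) 255|_4 = 3·4^3 + 3·4^2 + 3·4 + 3 ↦ 3·5^3 + 3·5^2 + 3·5 + 3|_5 = 468 ⇒ 467
(3) 467|_5 = 3·5^3 + 3·5^2 + 3·5 + 2 ↦ 3·6^3 + 3·6^2 + 3·6 + 2|_6 = 776 ⇒ 775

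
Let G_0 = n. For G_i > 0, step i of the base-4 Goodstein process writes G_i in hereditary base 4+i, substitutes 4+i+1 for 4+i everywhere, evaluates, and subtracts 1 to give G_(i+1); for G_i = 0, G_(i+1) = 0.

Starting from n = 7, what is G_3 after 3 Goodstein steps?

[0] 7 ≡ 4 + 3 (base 4). Lift 5: 8. −1: 7.
[1] 7 ≡ 5 + 2 (base 5). Lift 6: 8. −1: 7.
[2] 7 ≡ 6 + 1 (base 6). Lift 7: 8. −1: 7.
[3] 7 ≡ 7 (base 7). Lift 8: 8. −1: 7.

7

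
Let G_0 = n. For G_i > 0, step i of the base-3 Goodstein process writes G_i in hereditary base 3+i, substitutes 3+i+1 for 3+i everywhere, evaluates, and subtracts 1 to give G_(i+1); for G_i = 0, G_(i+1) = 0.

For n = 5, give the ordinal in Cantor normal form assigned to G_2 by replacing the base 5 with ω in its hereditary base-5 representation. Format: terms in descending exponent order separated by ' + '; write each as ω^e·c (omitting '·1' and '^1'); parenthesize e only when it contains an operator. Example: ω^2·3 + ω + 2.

ω

G_0 = 5. HB_3(5) = 3 + 2. Bump = 6. G_1 = 5.
G_1 = 5. HB_4(5) = 4 + 1. Bump = 6. G_2 = 5.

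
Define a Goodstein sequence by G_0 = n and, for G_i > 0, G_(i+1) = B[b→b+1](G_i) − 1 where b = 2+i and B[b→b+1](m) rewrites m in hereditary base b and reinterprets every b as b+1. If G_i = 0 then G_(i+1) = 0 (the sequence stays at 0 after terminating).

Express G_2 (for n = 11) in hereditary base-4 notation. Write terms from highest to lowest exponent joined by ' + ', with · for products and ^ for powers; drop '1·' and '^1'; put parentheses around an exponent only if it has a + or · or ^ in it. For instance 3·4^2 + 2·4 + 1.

base 2: 11 = 2^(2 + 1) + 2 + 1; at 3: 3^(3 + 1) + 3 + 1 = 85; next = 84
base 3: 84 = 3^(3 + 1) + 3; at 4: 4^(4 + 1) + 4 = 1028; next = 1027
base 4: 1027 = 4^(4 + 1) + 3; at 5: 5^(5 + 1) + 3 = 15628; next = 15627

4^(4 + 1) + 3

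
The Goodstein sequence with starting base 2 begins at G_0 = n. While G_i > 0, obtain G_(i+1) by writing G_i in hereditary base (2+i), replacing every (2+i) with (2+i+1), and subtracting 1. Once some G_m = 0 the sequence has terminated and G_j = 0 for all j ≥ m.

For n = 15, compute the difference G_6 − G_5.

G_0=15  [base 2] 2^(2 + 1) + 2^2 + 2 + 1  →[2↦3]→  3^(3 + 1) + 3^3 + 3 + 1 = 112  −1 ⇒ G_1=111
G_1=111  [base 3] 3^(3 + 1) + 3^3 + 3  →[3↦4]→  4^(4 + 1) + 4^4 + 4 = 1284  −1 ⇒ G_2=1283
G_2=1283  [base 4] 4^(4 + 1) + 4^4 + 3  →[4↦5]→  5^(5 + 1) + 5^5 + 3 = 18753  −1 ⇒ G_3=18752
G_3=18752  [base 5] 5^(5 + 1) + 5^5 + 2  →[5↦6]→  6^(6 + 1) + 6^6 + 2 = 326594  −1 ⇒ G_4=326593
G_4=326593  [base 6] 6^(6 + 1) + 6^6 + 1  →[6↦7]→  7^(7 + 1) + 7^7 + 1 = 6588345  −1 ⇒ G_5=6588344
G_5=6588344  [base 7] 7^(7 + 1) + 7^7  →[7↦8]→  8^(8 + 1) + 8^8 = 150994944  −1 ⇒ G_6=150994943

144406599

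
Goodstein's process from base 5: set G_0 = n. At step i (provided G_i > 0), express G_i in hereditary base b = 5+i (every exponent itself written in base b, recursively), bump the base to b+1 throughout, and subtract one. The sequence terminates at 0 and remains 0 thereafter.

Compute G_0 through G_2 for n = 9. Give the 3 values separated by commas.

9, 9, 9

i=0: 9 = 5 + 4 (b=5); 5→6: 6 + 4 = 10; 10−1 = 9
i=1: 9 = 6 + 3 (b=6); 6→7: 7 + 3 = 10; 10−1 = 9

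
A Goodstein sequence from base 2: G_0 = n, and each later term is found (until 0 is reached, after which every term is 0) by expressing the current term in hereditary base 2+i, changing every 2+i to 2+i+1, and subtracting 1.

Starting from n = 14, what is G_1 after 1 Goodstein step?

G_0 = 14. HB_2(14) = 2^(2 + 1) + 2^2 + 2. Bump = 111. G_1 = 110.
G_1 = 110. HB_3(110) = 3^(3 + 1) + 3^3 + 2. Bump = 1282. G_2 = 1281.

110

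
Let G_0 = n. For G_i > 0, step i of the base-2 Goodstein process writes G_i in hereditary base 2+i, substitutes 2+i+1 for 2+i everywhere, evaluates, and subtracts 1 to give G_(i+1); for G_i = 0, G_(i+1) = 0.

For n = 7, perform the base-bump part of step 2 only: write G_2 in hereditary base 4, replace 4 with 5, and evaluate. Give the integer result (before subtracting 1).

3128

[0] 7 ≡ 2^2 + 2 + 1 (base 2). Lift 3: 31. −1: 30.
[1] 30 ≡ 3^3 + 3 (base 3). Lift 4: 260. −1: 259.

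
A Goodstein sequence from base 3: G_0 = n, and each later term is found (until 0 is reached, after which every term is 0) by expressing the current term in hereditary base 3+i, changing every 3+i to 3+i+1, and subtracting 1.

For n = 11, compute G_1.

[0] 11 ≡ 3^2 + 2 (base 3). Lift 4: 18. −1: 17.
[1] 17 ≡ 4^2 + 1 (base 4). Lift 5: 26. −1: 25.

17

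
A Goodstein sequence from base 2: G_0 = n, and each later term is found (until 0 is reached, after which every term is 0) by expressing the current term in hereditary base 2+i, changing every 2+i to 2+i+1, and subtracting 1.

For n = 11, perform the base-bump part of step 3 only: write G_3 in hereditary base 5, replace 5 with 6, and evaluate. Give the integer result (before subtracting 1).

279938

step 0: 11 = 2^(2 + 1) + 2 + 1; sub 3 for 2: 3^(3 + 1) + 3 + 1; = 85; G_1 = 85−1 = 84
step 1: 84 = 3^(3 + 1) + 3; sub 4 for 3: 4^(4 + 1) + 4; = 1028; G_2 = 1028−1 = 1027
step 2: 1027 = 4^(4 + 1) + 3; sub 5 for 4: 5^(5 + 1) + 3; = 15628; G_3 = 15628−1 = 15627
step 3: 15627 = 5^(5 + 1) + 2; sub 6 for 5: 6^(6 + 1) + 2; = 279938; G_4 = 279938−1 = 279937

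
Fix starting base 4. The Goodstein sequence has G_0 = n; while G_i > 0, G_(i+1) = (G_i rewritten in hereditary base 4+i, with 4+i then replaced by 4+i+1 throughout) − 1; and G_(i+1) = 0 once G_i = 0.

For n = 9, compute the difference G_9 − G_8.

-1

[0] 9 ≡ 2·4 + 1 (base 4). Lift 5: 11. −1: 10.
[1] 10 ≡ 2·5 (base 5). Lift 6: 12. −1: 11.
[2] 11 ≡ 6 + 5 (base 6). Lift 7: 12. −1: 11.
[3] 11 ≡ 7 + 4 (base 7). Lift 8: 12. −1: 11.
[4] 11 ≡ 8 + 3 (base 8). Lift 9: 12. −1: 11.
[5] 11 ≡ 9 + 2 (base 9). Lift 10: 12. −1: 11.
[6] 11 ≡ 10 + 1 (base 10). Lift 11: 12. −1: 11.
[7] 11 ≡ 11 (base 11). Lift 12: 12. −1: 11.
[8] 11 ≡ 11 (base 12). Lift 13: 11. −1: 10.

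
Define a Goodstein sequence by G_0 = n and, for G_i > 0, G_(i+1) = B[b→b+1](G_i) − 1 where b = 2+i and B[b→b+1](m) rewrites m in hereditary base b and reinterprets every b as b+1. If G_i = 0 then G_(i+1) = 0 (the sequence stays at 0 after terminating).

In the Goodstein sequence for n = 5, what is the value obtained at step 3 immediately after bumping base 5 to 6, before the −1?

G_0=5  [base 2] 2^2 + 1  →[2↦3]→  3^3 + 1 = 28  −1 ⇒ G_1=27
G_1=27  [base 3] 3^3  →[3↦4]→  4^4 = 256  −1 ⇒ G_2=255
G_2=255  [base 4] 3·4^3 + 3·4^2 + 3·4 + 3  →[4↦5]→  3·5^3 + 3·5^2 + 3·5 + 3 = 468  −1 ⇒ G_3=467

776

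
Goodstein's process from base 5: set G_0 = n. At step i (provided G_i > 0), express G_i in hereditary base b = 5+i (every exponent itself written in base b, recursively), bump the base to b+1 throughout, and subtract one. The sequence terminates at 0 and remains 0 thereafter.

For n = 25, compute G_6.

55

i=0: 25 = 5^2 (b=5); 5→6: 6^2 = 36; 36−1 = 35
i=1: 35 = 5·6 + 5 (b=6); 6→7: 5·7 + 5 = 40; 40−1 = 39
i=2: 39 = 5·7 + 4 (b=7); 7→8: 5·8 + 4 = 44; 44−1 = 43
i=3: 43 = 5·8 + 3 (b=8); 8→9: 5·9 + 3 = 48; 48−1 = 47
i=4: 47 = 5·9 + 2 (b=9); 9→10: 5·10 + 2 = 52; 52−1 = 51
i=5: 51 = 5·10 + 1 (b=10); 10→11: 5·11 + 1 = 56; 56−1 = 55
i=6: 55 = 5·11 (b=11); 11→12: 5·12 = 60; 60−1 = 59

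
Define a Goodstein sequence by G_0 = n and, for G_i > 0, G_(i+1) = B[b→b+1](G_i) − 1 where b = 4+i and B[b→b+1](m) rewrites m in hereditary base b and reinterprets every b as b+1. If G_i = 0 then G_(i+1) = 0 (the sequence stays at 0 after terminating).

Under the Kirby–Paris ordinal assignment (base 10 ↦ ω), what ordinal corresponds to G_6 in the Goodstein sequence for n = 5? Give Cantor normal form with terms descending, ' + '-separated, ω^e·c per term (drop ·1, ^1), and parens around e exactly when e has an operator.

G_0 = 5. HB_4(5) = 4 + 1. Bump = 6. G_1 = 5.
G_1 = 5. HB_5(5) = 5. Bump = 6. G_2 = 5.
G_2 = 5. HB_6(5) = 5. Bump = 5. G_3 = 4.
G_3 = 4. HB_7(4) = 4. Bump = 4. G_4 = 3.
G_4 = 3. HB_8(3) = 3. Bump = 3. G_5 = 2.
G_5 = 2. HB_9(2) = 2. Bump = 2. G_6 = 1.

1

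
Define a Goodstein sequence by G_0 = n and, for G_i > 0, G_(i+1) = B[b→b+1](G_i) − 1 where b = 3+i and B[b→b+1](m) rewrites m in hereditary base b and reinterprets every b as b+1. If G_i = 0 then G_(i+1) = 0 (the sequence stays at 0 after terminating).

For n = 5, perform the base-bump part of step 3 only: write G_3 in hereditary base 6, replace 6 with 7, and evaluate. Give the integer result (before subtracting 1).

i=0: 5 = 3 + 2 (b=3); 3→4: 4 + 2 = 6; 6−1 = 5
i=1: 5 = 4 + 1 (b=4); 4→5: 5 + 1 = 6; 6−1 = 5
i=2: 5 = 5 (b=5); 5→6: 6 = 6; 6−1 = 5

5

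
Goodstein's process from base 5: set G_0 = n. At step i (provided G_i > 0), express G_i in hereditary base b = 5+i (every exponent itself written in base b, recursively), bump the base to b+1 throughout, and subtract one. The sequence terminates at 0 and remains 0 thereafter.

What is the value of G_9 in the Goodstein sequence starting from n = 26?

83

26 —HB5→ 5^2 + 1 —bump→ 6^2 + 1 = 37 —(−1)→ 36
36 —HB6→ 6^2 —bump→ 7^2 = 49 —(−1)→ 48
48 —HB7→ 6·7 + 6 —bump→ 6·8 + 6 = 54 —(−1)→ 53
53 —HB8→ 6·8 + 5 —bump→ 6·9 + 5 = 59 —(−1)→ 58
58 —HB9→ 6·9 + 4 —bump→ 6·10 + 4 = 64 —(−1)→ 63
63 —HB10→ 6·10 + 3 —bump→ 6·11 + 3 = 69 —(−1)→ 68
68 —HB11→ 6·11 + 2 —bump→ 6·12 + 2 = 74 —(−1)→ 73
73 —HB12→ 6·12 + 1 —bump→ 6·13 + 1 = 79 —(−1)→ 78
78 —HB13→ 6·13 —bump→ 6·14 = 84 —(−1)→ 83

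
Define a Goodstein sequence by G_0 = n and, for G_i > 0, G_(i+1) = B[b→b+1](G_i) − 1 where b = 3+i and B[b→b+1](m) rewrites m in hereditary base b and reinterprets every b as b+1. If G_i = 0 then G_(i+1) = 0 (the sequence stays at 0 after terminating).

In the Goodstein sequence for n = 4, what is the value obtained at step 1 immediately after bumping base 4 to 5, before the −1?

base 3: 4 = 3 + 1; at 4: 4 + 1 = 5; next = 4
base 4: 4 = 4; at 5: 5 = 5; next = 4

5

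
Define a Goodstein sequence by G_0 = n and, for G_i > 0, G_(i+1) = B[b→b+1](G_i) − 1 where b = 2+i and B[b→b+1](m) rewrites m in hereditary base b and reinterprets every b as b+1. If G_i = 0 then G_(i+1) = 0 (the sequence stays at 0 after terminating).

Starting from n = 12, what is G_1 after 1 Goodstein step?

(0) 12|_2 = 2^(2 + 1) + 2^2 ↦ 3^(3 + 1) + 3^3|_3 = 108 ⇒ 107
(1) 107|_3 = 3^(3 + 1) + 2·3^2 + 2·3 + 2 ↦ 4^(4 + 1) + 2·4^2 + 2·4 + 2|_4 = 1066 ⇒ 1065

107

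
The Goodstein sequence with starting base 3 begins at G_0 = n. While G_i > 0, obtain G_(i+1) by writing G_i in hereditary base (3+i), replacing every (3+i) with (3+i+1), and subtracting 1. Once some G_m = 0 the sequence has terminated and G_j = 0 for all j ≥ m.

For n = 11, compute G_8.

11 —HB3→ 3^2 + 2 —bump→ 4^2 + 2 = 18 —(−1)→ 17
17 —HB4→ 4^2 + 1 —bump→ 5^2 + 1 = 26 —(−1)→ 25
25 —HB5→ 5^2 —bump→ 6^2 = 36 —(−1)→ 35
35 —HB6→ 5·6 + 5 —bump→ 5·7 + 5 = 40 —(−1)→ 39
39 —HB7→ 5·7 + 4 —bump→ 5·8 + 4 = 44 —(−1)→ 43
43 —HB8→ 5·8 + 3 —bump→ 5·9 + 3 = 48 —(−1)→ 47
47 —HB9→ 5·9 + 2 —bump→ 5·10 + 2 = 52 —(−1)→ 51
51 —HB10→ 5·10 + 1 —bump→ 5·11 + 1 = 56 —(−1)→ 55

55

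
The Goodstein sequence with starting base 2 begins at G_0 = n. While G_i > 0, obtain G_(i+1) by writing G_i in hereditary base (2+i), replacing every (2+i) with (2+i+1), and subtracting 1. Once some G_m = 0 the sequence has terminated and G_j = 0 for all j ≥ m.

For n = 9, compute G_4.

140743

G_0 = 9. HB_2(9) = 2^(2 + 1) + 1. Bump = 82. G_1 = 81.
G_1 = 81. HB_3(81) = 3^(3 + 1). Bump = 1024. G_2 = 1023.
G_2 = 1023. HB_4(1023) = 3·4^4 + 3·4^3 + 3·4^2 + 3·4 + 3. Bump = 9843. G_3 = 9842.
G_3 = 9842. HB_5(9842) = 3·5^5 + 3·5^3 + 3·5^2 + 3·5 + 2. Bump = 140744. G_4 = 140743.
G_4 = 140743. HB_6(140743) = 3·6^6 + 3·6^3 + 3·6^2 + 3·6 + 1. Bump = 2471827. G_5 = 2471826.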